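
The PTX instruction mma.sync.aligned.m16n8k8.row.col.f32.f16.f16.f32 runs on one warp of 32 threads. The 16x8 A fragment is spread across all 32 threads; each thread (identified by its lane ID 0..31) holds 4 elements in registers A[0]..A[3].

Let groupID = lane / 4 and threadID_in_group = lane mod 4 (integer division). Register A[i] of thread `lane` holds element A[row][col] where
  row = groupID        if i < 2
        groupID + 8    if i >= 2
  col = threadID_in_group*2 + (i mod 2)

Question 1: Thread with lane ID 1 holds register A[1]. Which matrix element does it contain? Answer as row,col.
1: g=0,t=1
[1] (0+0,1*2+1) = (0,3)

0,3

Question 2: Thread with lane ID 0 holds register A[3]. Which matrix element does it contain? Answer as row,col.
0: gr=0,th=0
[3] (0+8,0*2+1) = (8,1)

8,1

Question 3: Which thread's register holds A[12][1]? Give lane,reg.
r:12=>grp=4,rB=1  c:1=>tig=0,lo=1
L=4*4+0=16  i=1*2+1=3

16,3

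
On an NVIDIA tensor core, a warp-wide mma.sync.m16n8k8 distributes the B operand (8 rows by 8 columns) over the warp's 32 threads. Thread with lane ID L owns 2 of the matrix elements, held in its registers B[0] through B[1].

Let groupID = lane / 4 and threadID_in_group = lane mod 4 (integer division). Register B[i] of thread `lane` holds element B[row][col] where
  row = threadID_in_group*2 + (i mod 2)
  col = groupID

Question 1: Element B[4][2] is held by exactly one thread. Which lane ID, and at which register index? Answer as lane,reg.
10,0

c=2⇒gr=2  r=4⇒th=2,odd=0
L=2*4+2=10  i=0=0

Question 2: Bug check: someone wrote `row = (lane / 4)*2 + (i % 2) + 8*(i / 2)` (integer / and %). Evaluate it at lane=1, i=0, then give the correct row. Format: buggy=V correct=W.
`(lane / 4)*2 + (i % 2) + 8*(i / 2)`[1,0]→0
L=1→G=1>>2=0, T=1&3=1
[0]→row 1·2+0=2  col G=0
row: 0 vs 2

buggy=0 correct=2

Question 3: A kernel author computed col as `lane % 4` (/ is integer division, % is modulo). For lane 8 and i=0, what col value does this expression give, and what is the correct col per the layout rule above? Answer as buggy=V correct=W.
`lane % 4`[8,0]⇒0
lane 8⇒8/4=2, 8 mod 4=0
i=0  r:2·0+0⇒0  c:2
col: 0 vs 2

buggy=0 correct=2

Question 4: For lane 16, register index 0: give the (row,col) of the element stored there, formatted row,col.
lane 16=>16/4=4, 16 mod 4=0
i=0  r:2·0+0=>0  c:4

0,4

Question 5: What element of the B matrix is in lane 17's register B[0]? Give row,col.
17: g=4,t=1
[0] (1*2+0,4) = (2,4)

2,4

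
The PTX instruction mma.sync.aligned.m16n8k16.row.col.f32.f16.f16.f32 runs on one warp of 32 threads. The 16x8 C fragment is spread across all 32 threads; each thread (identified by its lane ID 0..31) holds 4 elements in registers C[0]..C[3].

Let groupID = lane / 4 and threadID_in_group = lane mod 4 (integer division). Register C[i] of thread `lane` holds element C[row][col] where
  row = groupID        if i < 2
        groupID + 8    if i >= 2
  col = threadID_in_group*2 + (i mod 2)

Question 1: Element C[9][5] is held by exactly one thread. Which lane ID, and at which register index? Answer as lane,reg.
6,3

r=9->g=1,rb=1  c=5->t=2,b0=1
L=1*4+2=6  i=1*2+1=3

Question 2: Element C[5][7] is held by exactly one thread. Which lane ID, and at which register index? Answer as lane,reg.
23,1

r=5⇒gr=5,Rb=0  c=7⇒th=3,odd=1
L=5*4+3=23  i=0*2+1=1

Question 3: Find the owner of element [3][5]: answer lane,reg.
14,1

r: 3->gid=3,r8=0  c: 5->tid=2,i&1=1
L=3*4+2=14  i=0*2+1=1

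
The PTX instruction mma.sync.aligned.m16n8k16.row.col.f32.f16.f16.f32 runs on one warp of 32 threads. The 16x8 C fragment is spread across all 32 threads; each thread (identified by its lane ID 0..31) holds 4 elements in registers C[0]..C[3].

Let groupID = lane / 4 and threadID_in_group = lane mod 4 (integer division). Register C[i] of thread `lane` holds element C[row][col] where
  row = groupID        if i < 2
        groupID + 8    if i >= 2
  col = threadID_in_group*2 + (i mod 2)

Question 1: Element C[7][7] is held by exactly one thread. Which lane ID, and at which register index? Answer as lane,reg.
r: 7->gid=7,r8=0  c: 7->tid=3,i&1=1
L=7*4+3=31  i=0*2+1=1

31,1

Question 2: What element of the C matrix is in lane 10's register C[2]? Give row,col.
10,4

lane 10: g=2 (10/4), t=2 (10%4)
i=2: r=2+8=10, c=2*2+0=4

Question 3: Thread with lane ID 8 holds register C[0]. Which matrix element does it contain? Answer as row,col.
lane 8: gid=2 (8/4), tid=0 (8%4)
i=0: r=2+0=2, c=0*2+0=0

2,0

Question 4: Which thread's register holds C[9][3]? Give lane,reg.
r=9⇒gr=1,Rb=1  c=3⇒th=1,odd=1
L=1*4+1=5  i=1*2+1=3

5,3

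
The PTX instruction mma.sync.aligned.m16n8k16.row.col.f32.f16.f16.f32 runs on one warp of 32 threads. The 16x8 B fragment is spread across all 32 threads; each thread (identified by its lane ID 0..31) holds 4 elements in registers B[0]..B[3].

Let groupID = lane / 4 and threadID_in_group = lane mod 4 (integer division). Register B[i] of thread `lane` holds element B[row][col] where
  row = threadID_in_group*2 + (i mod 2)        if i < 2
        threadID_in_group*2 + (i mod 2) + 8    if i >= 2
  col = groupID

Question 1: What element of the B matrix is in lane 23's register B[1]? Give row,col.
L=23->gid=23>>2=5, tid=23&3=3
[1]->row 3·2+1+0=7  col gid=5

7,5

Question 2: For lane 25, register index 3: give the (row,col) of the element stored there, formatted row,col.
11,6

lane 25→25/4=6, 25 mod 4=1
i=3  r:2·1+1+8→11  c:6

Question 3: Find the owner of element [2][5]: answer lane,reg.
21,0

c=5→G=5  r=2→rhi=0,T=1,p=0
L=5*4+1=21  i=0*2+0=0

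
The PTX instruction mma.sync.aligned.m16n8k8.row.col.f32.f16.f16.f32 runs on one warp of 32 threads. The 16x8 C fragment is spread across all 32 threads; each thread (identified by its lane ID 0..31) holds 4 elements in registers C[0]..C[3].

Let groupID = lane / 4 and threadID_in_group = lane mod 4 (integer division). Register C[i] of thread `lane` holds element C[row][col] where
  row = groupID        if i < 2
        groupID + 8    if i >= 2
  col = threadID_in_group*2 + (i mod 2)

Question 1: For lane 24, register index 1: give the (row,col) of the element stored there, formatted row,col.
6,1

L=24→G=24>>2=6, T=24&3=0
[1]→row 6+0=6  col 0·2+1=1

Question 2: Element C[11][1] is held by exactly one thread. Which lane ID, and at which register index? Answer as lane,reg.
12,3

r=11→G=3,rhi=1  c=1→T=0,p=1
L=3*4+0=12  i=1*2+1=3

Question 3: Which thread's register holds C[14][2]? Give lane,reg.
25,2

r=14→G=6,rhi=1  c=2→T=1,p=0
L=6*4+1=25  i=1*2+0=2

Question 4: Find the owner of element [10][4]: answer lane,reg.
10,2

r=10->g=2,rb=1  c=4->t=2,b0=0
L=2*4+2=10  i=1*2+0=2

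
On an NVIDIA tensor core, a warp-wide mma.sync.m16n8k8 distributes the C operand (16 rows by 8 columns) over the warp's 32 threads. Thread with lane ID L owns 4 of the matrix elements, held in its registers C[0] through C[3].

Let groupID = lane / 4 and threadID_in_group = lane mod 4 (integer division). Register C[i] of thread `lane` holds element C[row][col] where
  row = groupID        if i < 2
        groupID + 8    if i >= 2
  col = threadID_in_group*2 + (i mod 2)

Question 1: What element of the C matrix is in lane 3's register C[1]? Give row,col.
0,7

lane 3->3/4=0, 3 mod 4=3
i=1  r:0+0->0  c:2·3+1->7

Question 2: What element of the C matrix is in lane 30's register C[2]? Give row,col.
15,4

L=30→G=30>>2=7, T=30&3=2
[2]→row 7+8=15  col 2·2+0=4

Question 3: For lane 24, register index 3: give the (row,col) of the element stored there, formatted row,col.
lane 24: gid=6 (24/4), tid=0 (24%4)
i=3: r=6+8=14, c=0*2+1=1

14,1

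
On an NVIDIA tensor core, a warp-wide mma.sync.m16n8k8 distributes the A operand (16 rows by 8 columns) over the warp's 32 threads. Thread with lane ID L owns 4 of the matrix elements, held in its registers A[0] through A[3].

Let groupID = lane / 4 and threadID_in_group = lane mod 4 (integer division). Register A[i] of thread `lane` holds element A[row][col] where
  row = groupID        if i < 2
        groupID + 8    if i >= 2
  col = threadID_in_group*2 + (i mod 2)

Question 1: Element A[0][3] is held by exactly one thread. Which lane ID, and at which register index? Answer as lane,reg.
r=0→G=0,rhi=0  c=3→T=1,p=1
L=0*4+1=1  i=0*2+1=1

1,1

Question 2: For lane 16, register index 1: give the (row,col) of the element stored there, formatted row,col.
4,1

16: gid=4,tid=0
[1] (4+0,0*2+1) = (4,1)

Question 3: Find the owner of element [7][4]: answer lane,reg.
r=7->g=7,rb=0  c=4->t=2,b0=0
L=7*4+2=30  i=0*2+0=0

30,0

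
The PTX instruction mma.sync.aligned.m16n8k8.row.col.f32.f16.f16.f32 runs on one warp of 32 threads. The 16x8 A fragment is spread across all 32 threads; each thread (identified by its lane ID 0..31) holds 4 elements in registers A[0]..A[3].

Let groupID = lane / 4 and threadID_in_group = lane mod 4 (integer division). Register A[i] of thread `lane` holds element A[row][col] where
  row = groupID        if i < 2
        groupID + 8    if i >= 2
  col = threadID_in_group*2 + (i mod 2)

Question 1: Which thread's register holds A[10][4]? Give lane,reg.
10,2

r: 10->gid=2,r8=1  c: 4->tid=2,i&1=0
L=2*4+2=10  i=1*2+0=2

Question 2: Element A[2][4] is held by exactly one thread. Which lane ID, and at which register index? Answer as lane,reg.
10,0

r:2=>grp=2,rB=0  c:4=>tig=2,lo=0
L=2*4+2=10  i=0*2+0=0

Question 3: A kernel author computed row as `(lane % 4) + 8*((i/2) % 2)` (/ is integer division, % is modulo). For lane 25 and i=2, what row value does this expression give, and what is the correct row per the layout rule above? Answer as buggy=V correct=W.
buggy=9 correct=14

`(lane % 4) + 8*((i/2) % 2)`[25,2]=>9
L=25=>grp=25>>2=6, tig=25&3=1
[2]=>row 6+8=14  col 1·2+0=2
row: 9 vs 14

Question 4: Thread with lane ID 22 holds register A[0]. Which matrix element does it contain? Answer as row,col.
L=22→G=22>>2=5, T=22&3=2
[0]→row 5+0=5  col 2·2+0=4

5,4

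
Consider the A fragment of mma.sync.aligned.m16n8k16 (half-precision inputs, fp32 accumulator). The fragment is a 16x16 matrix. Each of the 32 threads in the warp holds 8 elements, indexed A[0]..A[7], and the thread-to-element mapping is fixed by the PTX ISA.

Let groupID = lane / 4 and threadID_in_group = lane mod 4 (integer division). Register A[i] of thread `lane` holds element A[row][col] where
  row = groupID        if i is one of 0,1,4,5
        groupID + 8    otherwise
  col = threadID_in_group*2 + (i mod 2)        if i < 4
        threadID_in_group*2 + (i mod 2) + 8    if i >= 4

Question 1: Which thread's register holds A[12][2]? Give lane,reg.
r=12⇒gr=4,Rb=1  c=2⇒Cb=0,th=1,odd=0
L=4*4+1=17  i=0*4+1*2+0=2

17,2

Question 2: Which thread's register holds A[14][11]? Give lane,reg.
25,7

r=14→G=6,rhi=1  c=11→chi=1,T=1,p=1
L=6*4+1=25  i=1*4+1*2+1=7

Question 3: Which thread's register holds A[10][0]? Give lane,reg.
8,2

r: 10->gid=2,r8=1  c: 0->c8=0,tid=0,i&1=0
L=2*4+0=8  i=0*4+1*2+0=2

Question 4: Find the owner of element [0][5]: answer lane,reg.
r=0->g=0,rb=0  c=5->cb=0,t=2,b0=1
L=0*4+2=2  i=0*4+0*2+1=1

2,1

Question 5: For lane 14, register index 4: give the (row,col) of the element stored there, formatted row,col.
3,12

14: gid=3,tid=2
[4] (3+0,2*2+0+8) = (3,12)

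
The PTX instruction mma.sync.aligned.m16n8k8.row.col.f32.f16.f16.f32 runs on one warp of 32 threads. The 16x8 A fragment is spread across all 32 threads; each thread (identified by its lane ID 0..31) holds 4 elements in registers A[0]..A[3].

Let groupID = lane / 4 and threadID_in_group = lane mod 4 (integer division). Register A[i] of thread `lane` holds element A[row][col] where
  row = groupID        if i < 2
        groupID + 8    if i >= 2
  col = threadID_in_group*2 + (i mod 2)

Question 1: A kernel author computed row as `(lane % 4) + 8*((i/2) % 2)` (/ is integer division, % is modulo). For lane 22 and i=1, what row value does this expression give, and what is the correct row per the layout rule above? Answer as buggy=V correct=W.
`(lane % 4) + 8*((i/2) % 2)`[22,1]→2
lane 22→22/4=5, 22 mod 4=2
i=1  r:5+0→5  c:2·2+1→5
row: 2 vs 5

buggy=2 correct=5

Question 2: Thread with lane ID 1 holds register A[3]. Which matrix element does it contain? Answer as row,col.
8,3

lane 1: G=0 (1/4), T=1 (1%4)
i=3: r=0+8=8, c=1*2+1=3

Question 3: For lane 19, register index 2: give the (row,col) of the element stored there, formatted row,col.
12,6

19: grp=4,tig=3
[2] (4+8,3*2+0) = (12,6)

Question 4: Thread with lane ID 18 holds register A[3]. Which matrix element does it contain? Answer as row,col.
12,5

lane 18: gr=4 (18/4), th=2 (18%4)
i=3: r=4+8=12, c=2*2+1=5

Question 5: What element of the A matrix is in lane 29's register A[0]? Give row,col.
7,2

lane 29⇒29/4=7, 29 mod 4=1
i=0  r:7+0⇒7  c:2·1+0⇒2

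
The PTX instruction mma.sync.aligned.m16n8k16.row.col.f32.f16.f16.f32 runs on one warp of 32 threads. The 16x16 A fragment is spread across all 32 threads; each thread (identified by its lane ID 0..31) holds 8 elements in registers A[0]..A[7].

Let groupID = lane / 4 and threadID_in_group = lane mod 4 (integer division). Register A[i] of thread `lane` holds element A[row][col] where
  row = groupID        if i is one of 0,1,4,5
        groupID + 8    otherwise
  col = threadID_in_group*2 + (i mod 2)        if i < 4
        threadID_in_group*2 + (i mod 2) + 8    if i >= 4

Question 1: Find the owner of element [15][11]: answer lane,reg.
29,7

r=15⇒gr=7,Rb=1  c=11⇒Cb=1,th=1,odd=1
L=7*4+1=29  i=1*4+1*2+1=7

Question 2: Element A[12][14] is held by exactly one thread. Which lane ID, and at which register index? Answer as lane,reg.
r=12→G=4,rhi=1  c=14→chi=1,T=3,p=0
L=4*4+3=19  i=1*4+1*2+0=6

19,6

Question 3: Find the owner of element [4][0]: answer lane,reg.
16,0

r=4⇒gr=4,Rb=0  c=0⇒Cb=0,th=0,odd=0
L=4*4+0=16  i=0*4+0*2+0=0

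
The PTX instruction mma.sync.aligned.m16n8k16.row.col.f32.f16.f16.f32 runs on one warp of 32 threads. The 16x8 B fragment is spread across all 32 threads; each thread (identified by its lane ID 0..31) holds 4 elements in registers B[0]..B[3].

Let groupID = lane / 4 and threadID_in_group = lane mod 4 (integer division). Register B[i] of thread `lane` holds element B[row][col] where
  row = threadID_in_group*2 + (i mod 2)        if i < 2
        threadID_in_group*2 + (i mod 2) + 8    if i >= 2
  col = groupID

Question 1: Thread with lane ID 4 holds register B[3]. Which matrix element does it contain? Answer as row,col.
9,1

4: g=1,t=0
[3] (0*2+1+8,1) = (9,1)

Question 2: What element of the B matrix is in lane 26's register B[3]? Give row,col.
13,6

L=26⇒gr=26>>2=6, th=26&3=2
[3]⇒row 2·2+1+8=13  col gr=6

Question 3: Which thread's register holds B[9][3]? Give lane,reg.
12,3

c=3⇒gr=3  r=9⇒Rb=1,th=0,odd=1
L=3*4+0=12  i=1*2+1=3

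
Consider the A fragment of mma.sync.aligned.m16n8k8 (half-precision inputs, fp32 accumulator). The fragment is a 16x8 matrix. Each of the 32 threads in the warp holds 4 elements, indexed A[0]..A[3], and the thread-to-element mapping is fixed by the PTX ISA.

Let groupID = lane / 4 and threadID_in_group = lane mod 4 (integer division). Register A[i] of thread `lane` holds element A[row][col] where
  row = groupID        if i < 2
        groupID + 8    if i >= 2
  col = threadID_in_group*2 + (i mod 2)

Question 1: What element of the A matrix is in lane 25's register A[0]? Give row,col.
L=25→G=25>>2=6, T=25&3=1
[0]→row 6+0=6  col 1·2+0=2

6,2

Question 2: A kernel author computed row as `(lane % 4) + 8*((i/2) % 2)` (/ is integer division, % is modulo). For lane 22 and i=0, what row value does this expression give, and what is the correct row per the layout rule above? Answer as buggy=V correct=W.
`(lane % 4) + 8*((i/2) % 2)`[22,0]->2
lane 22->22/4=5, 22 mod 4=2
i=0  r:5+0->5  c:2·2+0->4
row: 2 vs 5

buggy=2 correct=5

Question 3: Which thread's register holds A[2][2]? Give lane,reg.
r=2⇒gr=2,Rb=0  c=2⇒th=1,odd=0
L=2*4+1=9  i=0*2+0=0

9,0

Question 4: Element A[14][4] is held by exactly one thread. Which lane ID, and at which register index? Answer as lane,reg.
r=14->g=6,rb=1  c=4->t=2,b0=0
L=6*4+2=26  i=1*2+0=2

26,2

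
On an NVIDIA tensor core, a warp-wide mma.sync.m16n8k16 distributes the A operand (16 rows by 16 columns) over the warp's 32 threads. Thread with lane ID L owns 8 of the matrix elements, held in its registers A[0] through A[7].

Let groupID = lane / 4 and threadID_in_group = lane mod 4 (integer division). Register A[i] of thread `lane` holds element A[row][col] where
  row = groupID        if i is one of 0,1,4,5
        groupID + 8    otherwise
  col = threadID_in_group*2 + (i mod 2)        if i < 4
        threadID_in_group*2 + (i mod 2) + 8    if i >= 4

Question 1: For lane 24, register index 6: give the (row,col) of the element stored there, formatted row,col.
lane 24->24/4=6, 24 mod 4=0
i=6  r:6+8->14  c:2·0+0+8->8

14,8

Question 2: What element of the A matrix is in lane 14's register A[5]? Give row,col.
3,13

lane 14->14/4=3, 14 mod 4=2
i=5  r:3+0->3  c:2·2+1+8->13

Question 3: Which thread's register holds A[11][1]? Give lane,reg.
12,3

r=11->g=3,rb=1  c=1->cb=0,t=0,b0=1
L=3*4+0=12  i=0*4+1*2+1=3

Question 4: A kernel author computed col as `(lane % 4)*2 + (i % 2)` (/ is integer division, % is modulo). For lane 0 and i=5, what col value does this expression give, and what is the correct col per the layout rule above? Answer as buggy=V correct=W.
buggy=1 correct=9

`(lane % 4)*2 + (i % 2)`[0,5]=>1
lane 0: grp=0 (0/4), tig=0 (0%4)
i=5: r=0+0=0, c=0*2+1+8=9
col: 1 vs 9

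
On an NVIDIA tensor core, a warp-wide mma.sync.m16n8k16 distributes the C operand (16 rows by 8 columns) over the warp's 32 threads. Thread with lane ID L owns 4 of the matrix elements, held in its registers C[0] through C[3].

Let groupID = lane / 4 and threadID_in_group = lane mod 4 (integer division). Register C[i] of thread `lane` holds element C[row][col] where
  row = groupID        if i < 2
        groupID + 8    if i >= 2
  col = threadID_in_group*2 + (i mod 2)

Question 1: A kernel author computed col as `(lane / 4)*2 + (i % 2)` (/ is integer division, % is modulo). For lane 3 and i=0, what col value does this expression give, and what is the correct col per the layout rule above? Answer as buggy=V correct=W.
`(lane / 4)*2 + (i % 2)`[3,0]⇒0
3: gr=0,th=3
[0] (0+0,3*2+0) = (0,6)
col: 0 vs 6

buggy=0 correct=6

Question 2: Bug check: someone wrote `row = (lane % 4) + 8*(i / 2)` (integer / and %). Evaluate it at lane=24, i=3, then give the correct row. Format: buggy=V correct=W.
buggy=8 correct=14

`(lane % 4) + 8*(i / 2)`[24,3]->8
L=24->gid=24>>2=6, tid=24&3=0
[3]->row 6+8=14  col 0·2+1=1
row: 8 vs 14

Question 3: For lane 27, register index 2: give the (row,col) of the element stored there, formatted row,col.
27: g=6,t=3
[2] (6+8,3*2+0) = (14,6)

14,6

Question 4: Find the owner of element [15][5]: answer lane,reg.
30,3

r=15→G=7,rhi=1  c=5→T=2,p=1
L=7*4+2=30  i=1*2+1=3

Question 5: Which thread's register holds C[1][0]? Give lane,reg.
r: 1->gid=1,r8=0  c: 0->tid=0,i&1=0
L=1*4+0=4  i=0*2+0=0

4,0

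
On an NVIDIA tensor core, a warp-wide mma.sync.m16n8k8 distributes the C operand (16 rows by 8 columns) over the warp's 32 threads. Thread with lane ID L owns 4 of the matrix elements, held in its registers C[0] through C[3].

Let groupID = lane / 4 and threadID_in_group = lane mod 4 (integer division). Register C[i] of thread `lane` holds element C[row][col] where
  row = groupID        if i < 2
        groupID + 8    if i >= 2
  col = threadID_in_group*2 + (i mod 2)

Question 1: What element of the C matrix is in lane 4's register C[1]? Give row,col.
1,1

lane 4: grp=1 (4/4), tig=0 (4%4)
i=1: r=1+0=1, c=0*2+1=1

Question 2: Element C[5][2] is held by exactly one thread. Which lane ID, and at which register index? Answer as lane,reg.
r: 5->gid=5,r8=0  c: 2->tid=1,i&1=0
L=5*4+1=21  i=0*2+0=0

21,0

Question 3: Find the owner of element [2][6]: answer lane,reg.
11,0

r=2→G=2,rhi=0  c=6→T=3,p=0
L=2*4+3=11  i=0*2+0=0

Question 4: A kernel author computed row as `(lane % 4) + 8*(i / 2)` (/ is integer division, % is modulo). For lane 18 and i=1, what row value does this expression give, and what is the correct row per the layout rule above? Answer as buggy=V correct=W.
buggy=2 correct=4

`(lane % 4) + 8*(i / 2)`[18,1]->2
lane 18: gid=4 (18/4), tid=2 (18%4)
i=1: r=4+0=4, c=2*2+1=5
row: 2 vs 4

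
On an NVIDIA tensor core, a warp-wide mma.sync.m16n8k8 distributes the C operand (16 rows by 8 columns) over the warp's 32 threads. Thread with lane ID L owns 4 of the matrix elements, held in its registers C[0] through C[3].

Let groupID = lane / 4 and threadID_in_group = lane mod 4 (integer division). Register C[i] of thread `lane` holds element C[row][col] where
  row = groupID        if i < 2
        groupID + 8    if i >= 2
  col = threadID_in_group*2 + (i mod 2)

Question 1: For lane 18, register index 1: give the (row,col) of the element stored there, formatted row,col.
4,5

lane 18: g=4 (18/4), t=2 (18%4)
i=1: r=4+0=4, c=2*2+1=5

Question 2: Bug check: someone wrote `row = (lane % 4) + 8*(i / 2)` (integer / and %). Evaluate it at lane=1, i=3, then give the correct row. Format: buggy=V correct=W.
buggy=9 correct=8

`(lane % 4) + 8*(i / 2)`[1,3]=>9
lane 1: grp=0 (1/4), tig=1 (1%4)
i=3: r=0+8=8, c=1*2+1=3
row: 9 vs 8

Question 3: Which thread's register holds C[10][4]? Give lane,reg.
r=10⇒gr=2,Rb=1  c=4⇒th=2,odd=0
L=2*4+2=10  i=1*2+0=2

10,2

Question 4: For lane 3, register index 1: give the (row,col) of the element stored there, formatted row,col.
lane 3⇒3/4=0, 3 mod 4=3
i=1  r:0+0⇒0  c:2·3+1⇒7

0,7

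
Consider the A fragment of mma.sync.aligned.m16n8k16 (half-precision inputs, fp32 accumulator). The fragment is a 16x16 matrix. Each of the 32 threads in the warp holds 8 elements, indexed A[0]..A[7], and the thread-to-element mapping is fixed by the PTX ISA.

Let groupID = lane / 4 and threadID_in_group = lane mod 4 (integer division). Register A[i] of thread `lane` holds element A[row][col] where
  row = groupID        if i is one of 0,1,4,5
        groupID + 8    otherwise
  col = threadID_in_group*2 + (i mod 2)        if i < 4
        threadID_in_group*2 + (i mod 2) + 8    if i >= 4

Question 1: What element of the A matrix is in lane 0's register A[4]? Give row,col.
0,8

0: grp=0,tig=0
[4] (0+0,0*2+0+8) = (0,8)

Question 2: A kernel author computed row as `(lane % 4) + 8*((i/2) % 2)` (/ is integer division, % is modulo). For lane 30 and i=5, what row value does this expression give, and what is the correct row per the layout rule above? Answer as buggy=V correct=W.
buggy=2 correct=7

`(lane % 4) + 8*((i/2) % 2)`[30,5]→2
30: G=7,T=2
[5] (7+0,2*2+1+8) = (7,13)
row: 2 vs 7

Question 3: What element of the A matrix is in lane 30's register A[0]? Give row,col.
7,4

lane 30: G=7 (30/4), T=2 (30%4)
i=0: r=7+0=7, c=2*2+0+0=4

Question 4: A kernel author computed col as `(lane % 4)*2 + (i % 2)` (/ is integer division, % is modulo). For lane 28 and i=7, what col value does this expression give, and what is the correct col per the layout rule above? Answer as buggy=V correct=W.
`(lane % 4)*2 + (i % 2)`[28,7]->1
L=28->gid=28>>2=7, tid=28&3=0
[7]->row 7+8=15  col 0·2+1+8=9
col: 1 vs 9

buggy=1 correct=9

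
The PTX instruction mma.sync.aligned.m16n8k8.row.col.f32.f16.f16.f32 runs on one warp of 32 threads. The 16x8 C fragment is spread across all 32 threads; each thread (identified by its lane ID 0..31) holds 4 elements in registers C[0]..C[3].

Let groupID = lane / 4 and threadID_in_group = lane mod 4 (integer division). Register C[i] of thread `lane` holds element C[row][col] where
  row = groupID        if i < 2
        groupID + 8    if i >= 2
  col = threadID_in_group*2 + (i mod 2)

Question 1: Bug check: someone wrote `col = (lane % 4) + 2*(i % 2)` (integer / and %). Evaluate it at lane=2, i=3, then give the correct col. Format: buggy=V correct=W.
`(lane % 4) + 2*(i % 2)`[2,3]->4
L=2->gid=2>>2=0, tid=2&3=2
[3]->row 0+8=8  col 2·2+1=5
col: 4 vs 5

buggy=4 correct=5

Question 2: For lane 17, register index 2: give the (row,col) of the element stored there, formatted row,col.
17: gr=4,th=1
[2] (4+8,1*2+0) = (12,2)

12,2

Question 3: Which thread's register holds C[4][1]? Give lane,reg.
16,1

r=4->g=4,rb=0  c=1->t=0,b0=1
L=4*4+0=16  i=0*2+1=1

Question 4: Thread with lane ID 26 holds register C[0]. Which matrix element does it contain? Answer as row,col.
L=26->g=26>>2=6, t=26&3=2
[0]->row 6+0=6  col 2·2+0=4

6,4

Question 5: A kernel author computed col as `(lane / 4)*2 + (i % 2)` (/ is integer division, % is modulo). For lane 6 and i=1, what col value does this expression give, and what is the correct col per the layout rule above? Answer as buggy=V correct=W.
buggy=3 correct=5

`(lane / 4)*2 + (i % 2)`[6,1]->3
L=6->g=6>>2=1, t=6&3=2
[1]->row 1+0=1  col 2·2+1=5
col: 3 vs 5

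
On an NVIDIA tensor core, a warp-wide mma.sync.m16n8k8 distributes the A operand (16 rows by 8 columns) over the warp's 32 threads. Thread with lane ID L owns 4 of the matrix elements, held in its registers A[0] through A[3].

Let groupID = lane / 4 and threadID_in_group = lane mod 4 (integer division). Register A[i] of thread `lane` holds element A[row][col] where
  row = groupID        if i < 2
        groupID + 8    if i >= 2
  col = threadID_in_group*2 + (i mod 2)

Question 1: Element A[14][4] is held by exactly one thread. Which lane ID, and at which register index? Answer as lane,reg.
26,2

r: 14->gid=6,r8=1  c: 4->tid=2,i&1=0
L=6*4+2=26  i=1*2+0=2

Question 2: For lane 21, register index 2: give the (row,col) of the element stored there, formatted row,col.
lane 21⇒21/4=5, 21 mod 4=1
i=2  r:5+8⇒13  c:2·1+0⇒2

13,2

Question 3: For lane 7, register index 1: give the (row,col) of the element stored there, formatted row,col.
1,7

7: g=1,t=3
[1] (1+0,3*2+1) = (1,7)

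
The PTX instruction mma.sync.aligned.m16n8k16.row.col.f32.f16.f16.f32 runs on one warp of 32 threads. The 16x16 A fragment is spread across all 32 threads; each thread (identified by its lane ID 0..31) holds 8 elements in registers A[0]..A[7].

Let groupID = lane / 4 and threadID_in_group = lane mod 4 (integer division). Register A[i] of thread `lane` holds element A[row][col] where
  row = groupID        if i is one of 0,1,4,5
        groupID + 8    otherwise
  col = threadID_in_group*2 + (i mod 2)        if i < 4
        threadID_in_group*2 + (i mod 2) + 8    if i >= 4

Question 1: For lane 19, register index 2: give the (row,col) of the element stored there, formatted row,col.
lane 19→19/4=4, 19 mod 4=3
i=2  r:4+8→12  c:2·3+0+0→6

12,6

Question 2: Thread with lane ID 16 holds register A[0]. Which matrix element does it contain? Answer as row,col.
4,0

lane 16->16/4=4, 16 mod 4=0
i=0  r:4+0->4  c:2·0+0+0->0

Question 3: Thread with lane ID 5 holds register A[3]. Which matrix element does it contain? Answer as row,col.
9,3

lane 5→5/4=1, 5 mod 4=1
i=3  r:1+8→9  c:2·1+1+0→3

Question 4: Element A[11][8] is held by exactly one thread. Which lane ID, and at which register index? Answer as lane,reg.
r: 11->gid=3,r8=1  c: 8->c8=1,tid=0,i&1=0
L=3*4+0=12  i=1*4+1*2+0=6

12,6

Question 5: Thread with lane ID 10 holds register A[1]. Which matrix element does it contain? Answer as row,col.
2,5

L=10=>grp=10>>2=2, tig=10&3=2
[1]=>row 2+0=2  col 2·2+1+0=5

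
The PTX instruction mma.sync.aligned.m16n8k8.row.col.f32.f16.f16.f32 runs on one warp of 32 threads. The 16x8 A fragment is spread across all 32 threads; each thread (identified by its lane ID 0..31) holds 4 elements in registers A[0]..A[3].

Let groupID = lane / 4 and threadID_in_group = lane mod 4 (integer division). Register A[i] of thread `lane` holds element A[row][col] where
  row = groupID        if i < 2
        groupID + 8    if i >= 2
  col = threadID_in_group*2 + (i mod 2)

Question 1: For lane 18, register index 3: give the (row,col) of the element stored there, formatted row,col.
lane 18⇒18/4=4, 18 mod 4=2
i=3  r:4+8⇒12  c:2·2+1⇒5

12,5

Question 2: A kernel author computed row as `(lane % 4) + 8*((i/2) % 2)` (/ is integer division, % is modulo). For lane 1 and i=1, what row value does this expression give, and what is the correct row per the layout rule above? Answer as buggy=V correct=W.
buggy=1 correct=0

`(lane % 4) + 8*((i/2) % 2)`[1,1]=>1
lane 1: grp=0 (1/4), tig=1 (1%4)
i=1: r=0+0=0, c=1*2+1=3
row: 1 vs 0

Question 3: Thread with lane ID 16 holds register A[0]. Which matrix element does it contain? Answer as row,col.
4,0

L=16→G=16>>2=4, T=16&3=0
[0]→row 4+0=4  col 0·2+0=0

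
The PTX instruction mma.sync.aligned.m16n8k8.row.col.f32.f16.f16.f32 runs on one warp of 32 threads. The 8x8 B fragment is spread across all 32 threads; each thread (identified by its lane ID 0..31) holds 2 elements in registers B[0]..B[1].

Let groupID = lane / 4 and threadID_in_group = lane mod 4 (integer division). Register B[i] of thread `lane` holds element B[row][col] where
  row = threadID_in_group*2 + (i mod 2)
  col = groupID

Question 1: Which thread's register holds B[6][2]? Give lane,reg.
11,0

c:2=>grp=2  r:6=>tig=3,lo=0
L=2*4+3=11  i=0=0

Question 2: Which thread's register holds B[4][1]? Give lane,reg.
6,0

c=1->g=1  r=4->t=2,b0=0
L=1*4+2=6  i=0=0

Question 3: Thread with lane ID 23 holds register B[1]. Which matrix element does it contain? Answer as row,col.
7,5

lane 23: gr=5 (23/4), th=3 (23%4)
i=1: r=3*2+1=7, c=gr=5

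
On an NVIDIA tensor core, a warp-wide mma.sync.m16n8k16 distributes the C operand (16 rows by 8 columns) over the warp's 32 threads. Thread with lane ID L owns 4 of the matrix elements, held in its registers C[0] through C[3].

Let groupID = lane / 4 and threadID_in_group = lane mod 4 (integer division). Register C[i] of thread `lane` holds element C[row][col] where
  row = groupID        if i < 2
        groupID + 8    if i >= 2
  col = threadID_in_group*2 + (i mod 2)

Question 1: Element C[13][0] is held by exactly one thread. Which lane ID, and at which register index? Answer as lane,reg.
20,2

r=13⇒gr=5,Rb=1  c=0⇒th=0,odd=0
L=5*4+0=20  i=1*2+0=2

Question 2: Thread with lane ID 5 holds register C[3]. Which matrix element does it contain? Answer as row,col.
9,3

lane 5: gid=1 (5/4), tid=1 (5%4)
i=3: r=1+8=9, c=1*2+1=3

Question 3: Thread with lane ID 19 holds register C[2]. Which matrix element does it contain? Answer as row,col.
12,6

L=19⇒gr=19>>2=4, th=19&3=3
[2]⇒row 4+8=12  col 3·2+0=6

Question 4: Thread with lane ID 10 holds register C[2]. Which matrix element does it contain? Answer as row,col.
lane 10->10/4=2, 10 mod 4=2
i=2  r:2+8->10  c:2·2+0->4

10,4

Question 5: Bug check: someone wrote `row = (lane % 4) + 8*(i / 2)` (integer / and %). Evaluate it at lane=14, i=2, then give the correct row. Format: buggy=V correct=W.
buggy=10 correct=11

`(lane % 4) + 8*(i / 2)`[14,2]->10
14: g=3,t=2
[2] (3+8,2*2+0) = (11,4)
row: 10 vs 11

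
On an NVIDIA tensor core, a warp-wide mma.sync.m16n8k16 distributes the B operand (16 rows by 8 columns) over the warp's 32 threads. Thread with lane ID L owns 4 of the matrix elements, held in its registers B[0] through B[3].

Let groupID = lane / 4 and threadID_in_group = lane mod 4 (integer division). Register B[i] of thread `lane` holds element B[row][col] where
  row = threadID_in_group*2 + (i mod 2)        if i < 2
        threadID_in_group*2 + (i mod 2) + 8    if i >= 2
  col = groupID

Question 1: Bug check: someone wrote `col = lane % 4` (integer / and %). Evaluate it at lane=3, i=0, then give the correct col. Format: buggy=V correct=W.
`lane % 4`[3,0]->3
3: gid=0,tid=3
[0] (3*2+0+0,0) = (6,0)
col: 3 vs 0

buggy=3 correct=0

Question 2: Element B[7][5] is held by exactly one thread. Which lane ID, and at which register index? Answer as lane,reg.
23,1

c=5⇒gr=5  r=7⇒Rb=0,th=3,odd=1
L=5*4+3=23  i=0*2+1=1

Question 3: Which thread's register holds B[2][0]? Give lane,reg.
c=0→G=0  r=2→rhi=0,T=1,p=0
L=0*4+1=1  i=0*2+0=0

1,0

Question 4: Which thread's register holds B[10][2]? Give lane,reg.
c=2⇒gr=2  r=10⇒Rb=1,th=1,odd=0
L=2*4+1=9  i=1*2+0=2

9,2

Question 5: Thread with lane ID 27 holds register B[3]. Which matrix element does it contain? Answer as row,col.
lane 27⇒27/4=6, 27 mod 4=3
i=3  r:2·3+1+8⇒15  c:6

15,6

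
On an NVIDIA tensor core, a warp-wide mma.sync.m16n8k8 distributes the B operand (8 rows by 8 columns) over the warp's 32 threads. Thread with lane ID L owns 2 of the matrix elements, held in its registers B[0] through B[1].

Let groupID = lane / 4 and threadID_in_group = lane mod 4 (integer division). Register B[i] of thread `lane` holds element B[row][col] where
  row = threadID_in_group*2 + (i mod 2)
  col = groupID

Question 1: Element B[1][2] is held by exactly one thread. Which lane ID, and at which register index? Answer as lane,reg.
8,1

c:2=>grp=2  r:1=>tig=0,lo=1
L=2*4+0=8  i=1=1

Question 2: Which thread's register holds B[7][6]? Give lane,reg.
27,1

c=6⇒gr=6  r=7⇒th=3,odd=1
L=6*4+3=27  i=1=1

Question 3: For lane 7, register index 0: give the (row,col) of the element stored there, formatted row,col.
6,1

lane 7->7/4=1, 7 mod 4=3
i=0  r:2·3+0->6  c:1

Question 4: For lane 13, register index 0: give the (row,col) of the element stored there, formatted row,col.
lane 13: G=3 (13/4), T=1 (13%4)
i=0: r=1*2+0=2, c=G=3

2,3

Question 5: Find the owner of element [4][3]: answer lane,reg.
c=3->g=3  r=4->t=2,b0=0
L=3*4+2=14  i=0=0

14,0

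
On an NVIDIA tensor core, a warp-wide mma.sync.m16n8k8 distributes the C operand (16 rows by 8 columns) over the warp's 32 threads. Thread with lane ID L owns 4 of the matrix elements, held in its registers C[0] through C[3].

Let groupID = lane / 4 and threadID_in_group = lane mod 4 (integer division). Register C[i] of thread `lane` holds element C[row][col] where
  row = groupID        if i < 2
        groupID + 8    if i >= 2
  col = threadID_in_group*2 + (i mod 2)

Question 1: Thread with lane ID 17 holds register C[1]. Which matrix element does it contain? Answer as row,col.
4,3

lane 17: grp=4 (17/4), tig=1 (17%4)
i=1: r=4+0=4, c=1*2+1=3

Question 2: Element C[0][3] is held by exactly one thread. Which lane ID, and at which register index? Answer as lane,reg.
1,1

r=0→G=0,rhi=0  c=3→T=1,p=1
L=0*4+1=1  i=0*2+1=1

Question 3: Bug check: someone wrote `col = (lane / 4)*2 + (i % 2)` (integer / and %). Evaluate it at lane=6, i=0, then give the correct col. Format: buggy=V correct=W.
buggy=2 correct=4

`(lane / 4)*2 + (i % 2)`[6,0]=>2
lane 6=>6/4=1, 6 mod 4=2
i=0  r:1+0=>1  c:2·2+0=>4
col: 2 vs 4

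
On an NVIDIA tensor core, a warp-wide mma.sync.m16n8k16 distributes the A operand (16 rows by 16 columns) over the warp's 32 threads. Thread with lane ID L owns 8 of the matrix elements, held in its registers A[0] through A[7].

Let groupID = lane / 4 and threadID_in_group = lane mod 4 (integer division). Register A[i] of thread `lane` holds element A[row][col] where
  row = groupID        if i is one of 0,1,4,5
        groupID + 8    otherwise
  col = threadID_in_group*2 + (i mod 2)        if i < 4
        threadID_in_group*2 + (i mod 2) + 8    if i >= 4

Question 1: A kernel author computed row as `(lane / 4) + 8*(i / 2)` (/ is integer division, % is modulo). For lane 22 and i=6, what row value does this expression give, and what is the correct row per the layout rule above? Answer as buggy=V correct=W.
buggy=29 correct=13

`(lane / 4) + 8*(i / 2)`[22,6]->29
22: gid=5,tid=2
[6] (5+8,2*2+0+8) = (13,12)
row: 29 vs 13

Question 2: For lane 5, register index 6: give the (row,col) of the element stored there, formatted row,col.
9,10

L=5->gid=5>>2=1, tid=5&3=1
[6]->row 1+8=9  col 1·2+0+8=10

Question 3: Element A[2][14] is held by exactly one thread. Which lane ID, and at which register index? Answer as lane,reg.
r:2=>grp=2,rB=0  c:14=>cB=1,tig=3,lo=0
L=2*4+3=11  i=1*4+0*2+0=4

11,4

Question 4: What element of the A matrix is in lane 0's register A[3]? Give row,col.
lane 0: G=0 (0/4), T=0 (0%4)
i=3: r=0+8=8, c=0*2+1+0=1

8,1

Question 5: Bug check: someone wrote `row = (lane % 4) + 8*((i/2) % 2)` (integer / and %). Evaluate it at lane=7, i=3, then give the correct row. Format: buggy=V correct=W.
`(lane % 4) + 8*((i/2) % 2)`[7,3]=>11
L=7=>grp=7>>2=1, tig=7&3=3
[3]=>row 1+8=9  col 3·2+1+0=7
row: 11 vs 9

buggy=11 correct=9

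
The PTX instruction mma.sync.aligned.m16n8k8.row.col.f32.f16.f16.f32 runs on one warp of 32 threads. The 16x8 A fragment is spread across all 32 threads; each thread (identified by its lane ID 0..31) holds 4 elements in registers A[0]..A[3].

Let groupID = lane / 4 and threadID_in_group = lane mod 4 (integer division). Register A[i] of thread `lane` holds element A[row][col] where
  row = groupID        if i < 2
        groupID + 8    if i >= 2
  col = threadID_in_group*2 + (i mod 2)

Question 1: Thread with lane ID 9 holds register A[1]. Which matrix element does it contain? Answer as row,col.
2,3

L=9=>grp=9>>2=2, tig=9&3=1
[1]=>row 2+0=2  col 1·2+1=3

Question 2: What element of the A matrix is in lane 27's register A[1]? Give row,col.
6,7

lane 27: gid=6 (27/4), tid=3 (27%4)
i=1: r=6+0=6, c=3*2+1=7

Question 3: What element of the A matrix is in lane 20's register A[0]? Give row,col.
L=20->g=20>>2=5, t=20&3=0
[0]->row 5+0=5  col 0·2+0=0

5,0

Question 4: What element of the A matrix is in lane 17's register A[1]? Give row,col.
4,3

lane 17: grp=4 (17/4), tig=1 (17%4)
i=1: r=4+0=4, c=1*2+1=3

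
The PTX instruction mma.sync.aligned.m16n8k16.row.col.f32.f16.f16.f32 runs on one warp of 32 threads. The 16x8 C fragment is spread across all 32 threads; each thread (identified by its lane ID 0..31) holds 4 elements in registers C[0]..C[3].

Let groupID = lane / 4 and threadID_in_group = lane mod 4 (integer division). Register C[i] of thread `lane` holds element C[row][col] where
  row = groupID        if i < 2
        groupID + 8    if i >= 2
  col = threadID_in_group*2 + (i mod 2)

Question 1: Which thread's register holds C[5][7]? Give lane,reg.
r=5⇒gr=5,Rb=0  c=7⇒th=3,odd=1
L=5*4+3=23  i=0*2+1=1

23,1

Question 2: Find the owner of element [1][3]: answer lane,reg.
5,1

r: 1->gid=1,r8=0  c: 3->tid=1,i&1=1
L=1*4+1=5  i=0*2+1=1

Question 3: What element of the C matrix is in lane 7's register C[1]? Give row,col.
1,7

L=7->gid=7>>2=1, tid=7&3=3
[1]->row 1+0=1  col 3·2+1=7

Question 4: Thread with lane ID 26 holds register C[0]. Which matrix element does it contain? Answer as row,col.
6,4

lane 26->26/4=6, 26 mod 4=2
i=0  r:6+0->6  c:2·2+0->4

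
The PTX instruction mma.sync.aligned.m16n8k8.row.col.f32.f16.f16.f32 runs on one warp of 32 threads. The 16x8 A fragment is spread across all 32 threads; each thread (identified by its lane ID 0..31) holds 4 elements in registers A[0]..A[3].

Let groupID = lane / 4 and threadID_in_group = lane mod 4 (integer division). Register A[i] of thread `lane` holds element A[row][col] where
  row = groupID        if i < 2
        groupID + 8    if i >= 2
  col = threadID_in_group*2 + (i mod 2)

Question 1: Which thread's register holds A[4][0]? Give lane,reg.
16,0

r=4->g=4,rb=0  c=0->t=0,b0=0
L=4*4+0=16  i=0*2+0=0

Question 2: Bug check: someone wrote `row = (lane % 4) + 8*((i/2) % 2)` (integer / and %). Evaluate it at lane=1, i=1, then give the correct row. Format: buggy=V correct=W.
`(lane % 4) + 8*((i/2) % 2)`[1,1]⇒1
lane 1⇒1/4=0, 1 mod 4=1
i=1  r:0+0⇒0  c:2·1+1⇒3
row: 1 vs 0

buggy=1 correct=0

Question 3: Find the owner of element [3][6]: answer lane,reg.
15,0

r: 3->gid=3,r8=0  c: 6->tid=3,i&1=0
L=3*4+3=15  i=0*2+0=0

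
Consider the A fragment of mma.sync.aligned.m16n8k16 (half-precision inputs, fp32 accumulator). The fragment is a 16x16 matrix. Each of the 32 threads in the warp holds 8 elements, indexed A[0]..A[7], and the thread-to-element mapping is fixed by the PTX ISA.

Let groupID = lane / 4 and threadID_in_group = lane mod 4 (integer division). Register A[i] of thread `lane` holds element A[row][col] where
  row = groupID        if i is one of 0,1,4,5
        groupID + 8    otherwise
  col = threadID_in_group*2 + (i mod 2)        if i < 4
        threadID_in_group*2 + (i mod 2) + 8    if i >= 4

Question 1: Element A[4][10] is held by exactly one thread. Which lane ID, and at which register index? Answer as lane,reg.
17,4

r=4→G=4,rhi=0  c=10→chi=1,T=1,p=0
L=4*4+1=17  i=1*4+0*2+0=4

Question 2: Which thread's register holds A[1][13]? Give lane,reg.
6,5

r=1->g=1,rb=0  c=13->cb=1,t=2,b0=1
L=1*4+2=6  i=1*4+0*2+1=5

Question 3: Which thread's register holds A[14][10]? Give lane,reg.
25,6

r=14⇒gr=6,Rb=1  c=10⇒Cb=1,th=1,odd=0
L=6*4+1=25  i=1*4+1*2+0=6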